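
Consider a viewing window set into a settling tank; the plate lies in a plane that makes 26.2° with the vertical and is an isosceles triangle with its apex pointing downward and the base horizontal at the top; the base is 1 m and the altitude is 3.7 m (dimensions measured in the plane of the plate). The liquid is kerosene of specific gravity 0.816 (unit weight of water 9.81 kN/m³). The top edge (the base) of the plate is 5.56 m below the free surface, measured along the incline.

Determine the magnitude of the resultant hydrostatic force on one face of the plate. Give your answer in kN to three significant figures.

γ = 0.816 × 9.81 = 8.00496 kN/m³.
The plate makes 26.2° with the vertical, i.e. θ = 90° − 26.2° = 63.8° to the horizontal. Measuring y along the incline from the free-surface line, vertical depth h = y·sinθ with sinθ = 0.897258.
With the apex down, the centroid sits h/3 = 3.7/3 = 1.23333 m below the base (the top edge), so y_c = 5.56 + 1.23333 = 6.79333 m and h_c = 6.79333 × 0.897258 = 6.09537 m.
A = ½ × 1 × 3.7 = 1.85 m².
Resultant F = γ·h_c·A = 8.00496 × 6.09537 × 1.85 = 90.2674 kN.

F ≈ 90.3 kN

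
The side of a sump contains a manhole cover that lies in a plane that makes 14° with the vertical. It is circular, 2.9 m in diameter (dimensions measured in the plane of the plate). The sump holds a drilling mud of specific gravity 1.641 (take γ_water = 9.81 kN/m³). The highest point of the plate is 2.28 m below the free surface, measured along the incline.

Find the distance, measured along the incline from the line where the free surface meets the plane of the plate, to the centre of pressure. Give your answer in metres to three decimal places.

γ = 1.641 × 9.81 = 16.09821 kN/m³.
The plate makes 14° with the vertical, i.e. θ = 90° − 14° = 76° to the horizontal. Measuring y along the incline from the free-surface line, vertical depth h = y·sinθ with sinθ = 0.970296.
The centroid is at the centre, 1.45 m below the top of the plate, so y_c = 2.28 + 1.45 = 3.73 m and h_c = 3.73 × 0.970296 = 3.6192 m.
A = π(1.45)² = 6.6052 m².
Resultant F = γ·h_c·A = 16.09821 × 3.6192 × 6.6052 = 384.836 kN.
I_c = πr⁴/4 = π × 1.45⁴/4 = 3.47186 m⁴.
Centre of pressure: y_p = y_c + I_c/(y_c·A) = 3.73 + 3.47186/(3.73 × 6.6052) = 3.73 + 0.140918 = 3.87092 m along the plane.

y_p = 3.871 m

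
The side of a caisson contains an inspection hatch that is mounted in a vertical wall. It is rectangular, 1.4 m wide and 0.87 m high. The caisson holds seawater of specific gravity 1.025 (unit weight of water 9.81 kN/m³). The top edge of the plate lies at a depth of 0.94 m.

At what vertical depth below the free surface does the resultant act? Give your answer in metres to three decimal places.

γ = 1.025 × 9.81 = 10.05525 kN/m³.
The centroid lies 0.87/2 = 0.435 m below the top edge, so the centroid depth is h_c = 0.94 + 0.435 = 1.375 m.
A = 1.4 × 0.87 = 1.218 m².
Resultant F = γ·h_c·A = 10.05525 × 1.375 × 1.218 = 16.84 kN.
I_c = b·h³/12 = 1.4 × 0.87³/12 = 0.0768253 m⁴.
Centre of pressure: y_p = y_c + I_c/(y_c·A) = 1.375 + 0.0768253/(1.375 × 1.218) = 1.375 + 0.0458727 = 1.42087 m along the plane.

h_p = 1.421 m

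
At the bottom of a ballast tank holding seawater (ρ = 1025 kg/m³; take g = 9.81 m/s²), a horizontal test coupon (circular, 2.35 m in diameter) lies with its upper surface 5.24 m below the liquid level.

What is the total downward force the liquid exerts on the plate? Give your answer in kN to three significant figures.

F ≈ 229 kN

γ = ρg = 1025 × 9.81 / 1000 = 10.05525 kN/m³.
The plate is horizontal, so pressure is uniform at p = γ·h = 10.05525 × 5.24 = 52.6895 kN/m².
A = π(1.175)² = 4.33736 m².
F = p·A = 52.6895 × 4.33736 = 228.533 kN.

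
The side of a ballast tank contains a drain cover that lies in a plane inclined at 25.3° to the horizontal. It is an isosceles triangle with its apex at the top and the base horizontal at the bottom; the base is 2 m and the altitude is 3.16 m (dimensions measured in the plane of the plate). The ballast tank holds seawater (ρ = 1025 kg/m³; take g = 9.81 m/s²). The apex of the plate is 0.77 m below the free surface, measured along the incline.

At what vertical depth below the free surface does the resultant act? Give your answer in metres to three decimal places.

h_p = 1.312 m

γ = ρg = 1025 × 9.81 / 1000 = 10.05525 kN/m³.
Let θ = 25.3° be the plate's angle to the horizontal; measure y along the incline from where the plane meets the free surface. Vertical depth h = y·sinθ with sinθ = 0.427358.
With the apex up, the centroid sits 2h/3 = 2 × 3.16/3 = 2.10667 m below the apex, so y_c = 0.77 + 2.10667 = 2.87667 m and h_c = 2.87667 × 0.427358 = 1.22937 m.
A = ½ × 2 × 3.16 = 3.16 m².
Resultant F = γ·h_c·A = 10.05525 × 1.22937 × 3.16 = 39.0627 kN.
I_c = b·h³/36 = 2 × 3.16³/36 = 1.75303 m⁴.
Centre of pressure: y_p = y_c + I_c/(y_c·A) = 2.87667 + 1.75303/(2.87667 × 3.16) = 2.87667 + 0.192847 = 3.06952 m along the plane.
Vertically, h_p = y_p·sinθ = 3.06952 × 0.427358 = 1.31178 m.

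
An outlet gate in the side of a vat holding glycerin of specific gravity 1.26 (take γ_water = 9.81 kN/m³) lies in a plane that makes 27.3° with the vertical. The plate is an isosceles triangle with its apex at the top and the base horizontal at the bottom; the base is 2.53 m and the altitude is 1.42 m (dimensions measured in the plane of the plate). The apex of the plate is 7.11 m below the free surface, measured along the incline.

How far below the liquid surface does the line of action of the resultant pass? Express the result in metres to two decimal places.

h_p = 7.17 m

γ = 1.26 × 9.81 = 12.3606 kN/m³.
The plate makes 27.3° with the vertical, i.e. θ = 90° − 27.3° = 62.7° to the horizontal. Measuring y along the incline from the free-surface line, vertical depth h = y·sinθ with sinθ = 0.888617.
With the apex up, the centroid sits 2h/3 = 2 × 1.42/3 = 0.946667 m below the apex, so y_c = 7.11 + 0.946667 = 8.05667 m and h_c = 8.05667 × 0.888617 = 7.15929 m.
A = ½ × 2.53 × 1.42 = 1.7963 m².
Resultant F = γ·h_c·A = 12.3606 × 7.15929 × 1.7963 = 158.96 kN.
I_c = b·h³/36 = 2.53 × 1.42³/36 = 0.201226 m⁴.
Centre of pressure: y_p = y_c + I_c/(y_c·A) = 8.05667 + 0.201226/(8.05667 × 1.7963) = 8.05667 + 0.0139043 = 8.07057 m along the plane.
Vertically, h_p = y_p·sinθ = 8.07057 × 0.888617 = 7.17165 m.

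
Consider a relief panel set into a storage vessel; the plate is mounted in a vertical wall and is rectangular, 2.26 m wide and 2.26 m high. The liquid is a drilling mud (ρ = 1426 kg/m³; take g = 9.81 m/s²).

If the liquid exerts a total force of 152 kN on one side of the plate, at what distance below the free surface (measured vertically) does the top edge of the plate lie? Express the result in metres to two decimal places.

d_top ≈ 1.00 m

γ = ρg = 1426 × 9.81 / 1000 = 13.98906 kN/m³.
A = 2.26 × 2.26 = 5.1076 m².
From F = γ·h_c·A, the centroid depth is h_c = 152/(13.98906 × 5.1076) = 2.12735 m.
The centroid lies 2.26/2 = 1.13 m below the top edge, so the top edge sits at h_top = 2.12735 − 1.13 = 0.99735 m below the surface.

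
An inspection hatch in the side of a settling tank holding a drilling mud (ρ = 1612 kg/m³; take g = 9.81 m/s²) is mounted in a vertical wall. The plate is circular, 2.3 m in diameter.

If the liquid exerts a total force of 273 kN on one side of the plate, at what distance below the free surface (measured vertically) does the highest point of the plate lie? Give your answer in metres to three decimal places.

d_top ≈ 3.005 m

γ = ρg = 1612 × 9.81 / 1000 = 15.81372 kN/m³.
A = π(1.15)² = 4.15476 m².
From F = γ·h_c·A, the centroid depth is h_c = 273/(15.81372 × 4.15476) = 4.15511 m.
The centroid is at the centre, 1.15 m below the top of the plate, so the highest point sits at h_top = 4.15511 − 1.15 = 3.00511 m below the surface.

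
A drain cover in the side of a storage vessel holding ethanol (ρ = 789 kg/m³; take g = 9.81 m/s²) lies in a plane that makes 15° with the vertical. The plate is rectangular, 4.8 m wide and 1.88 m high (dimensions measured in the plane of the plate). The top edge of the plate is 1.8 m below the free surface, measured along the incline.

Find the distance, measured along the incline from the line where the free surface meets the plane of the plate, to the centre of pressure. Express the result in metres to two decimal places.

γ = ρg = 789 × 9.81 / 1000 = 7.74009 kN/m³.
The plate makes 15° with the vertical, i.e. θ = 90° − 15° = 75° to the horizontal. Measuring y along the incline from the free-surface line, vertical depth h = y·sinθ with sinθ = 0.965926.
The centroid lies 1.88/2 = 0.94 m below the top edge, so y_c = 1.8 + 0.94 = 2.74 m and h_c = 2.74 × 0.965926 = 2.64664 m.
A = 4.8 × 1.88 = 9.024 m².
Resultant F = γ·h_c·A = 7.74009 × 2.64664 × 9.024 = 184.859 kN.
I_c = b·h³/12 = 4.8 × 1.88³/12 = 2.65787 m⁴.
Centre of pressure: y_p = y_c + I_c/(y_c·A) = 2.74 + 2.65787/(2.74 × 9.024) = 2.74 + 0.107494 = 2.84749 m along the plane.

y_p = 2.85 m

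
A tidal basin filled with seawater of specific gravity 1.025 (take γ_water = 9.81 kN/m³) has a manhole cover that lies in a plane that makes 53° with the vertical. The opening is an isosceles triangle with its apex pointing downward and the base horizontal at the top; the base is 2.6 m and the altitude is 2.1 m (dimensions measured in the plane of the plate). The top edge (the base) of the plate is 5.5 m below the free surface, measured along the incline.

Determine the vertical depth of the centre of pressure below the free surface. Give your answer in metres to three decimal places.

h_p = 3.755 m

γ = 1.025 × 9.81 = 10.05525 kN/m³.
The plate makes 53° with the vertical, i.e. θ = 90° − 53° = 37° to the horizontal. Measuring y along the incline from the free-surface line, vertical depth h = y·sinθ with sinθ = 0.601815.
With the apex down, the centroid sits h/3 = 2.1/3 = 0.7 m below the base (the top edge), so y_c = 5.5 + 0.7 = 6.2 m and h_c = 6.2 × 0.601815 = 3.73125 m.
A = ½ × 2.6 × 2.1 = 2.73 m².
Resultant F = γ·h_c·A = 10.05525 × 3.73125 × 2.73 = 102.426 kN.
I_c = b·h³/36 = 2.6 × 2.1³/36 = 0.66885 m⁴.
Centre of pressure: y_p = y_c + I_c/(y_c·A) = 6.2 + 0.66885/(6.2 × 2.73) = 6.2 + 0.0395161 = 6.23952 m along the plane.
Vertically, h_p = y_p·sinθ = 6.23952 × 0.601815 = 3.75504 m.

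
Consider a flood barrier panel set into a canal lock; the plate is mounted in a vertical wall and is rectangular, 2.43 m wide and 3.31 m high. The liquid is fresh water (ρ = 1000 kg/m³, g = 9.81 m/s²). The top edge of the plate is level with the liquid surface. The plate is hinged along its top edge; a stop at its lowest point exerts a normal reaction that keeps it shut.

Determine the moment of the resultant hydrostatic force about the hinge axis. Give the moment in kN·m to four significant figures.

M ≈ 288.2 kN·m

γ = ρg = 1000 × 9.81 = 9810 N/m³ = 9.81 kN/m³.
The centroid lies 3.31/2 = 1.655 m below the top edge, so the centroid depth is h_c = 1.655 m.
A = 2.43 × 3.31 = 8.0433 m².
Resultant F = γ·h_c·A = 9.81 × 1.655 × 8.0433 = 130.587 kN.
I_c = b·h³/12 = 2.43 × 3.31³/12 = 7.3436 m⁴.
Centre of pressure: y_p = y_c + I_c/(y_c·A) = 1.655 + 7.3436/(1.655 × 8.0433) = 1.655 + 0.551667 = 2.20667 m along the plane.
The resultant acts 1.655 + 0.551667 = 2.20667 m (along the plate) below the hinge at the top edge, so the moment about the hinge is M = F × 2.20667 = 130.587 × 2.20667 = 288.162 kN·m.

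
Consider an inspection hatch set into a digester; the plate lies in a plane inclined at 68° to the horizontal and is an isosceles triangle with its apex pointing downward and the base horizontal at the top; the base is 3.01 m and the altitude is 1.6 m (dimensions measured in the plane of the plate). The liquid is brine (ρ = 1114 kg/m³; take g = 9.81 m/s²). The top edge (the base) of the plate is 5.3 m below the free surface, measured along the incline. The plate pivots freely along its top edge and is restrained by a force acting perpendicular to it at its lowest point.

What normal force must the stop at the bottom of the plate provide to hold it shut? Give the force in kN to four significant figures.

γ = ρg = 1114 × 9.81 / 1000 = 10.92834 kN/m³.
Let θ = 68° be the plate's angle to the horizontal; measure y along the incline from where the plane meets the free surface. Vertical depth h = y·sinθ with sinθ = 0.927184.
With the apex down, the centroid sits h/3 = 1.6/3 = 0.533333 m below the base (the top edge), so y_c = 5.3 + 0.533333 = 5.83333 m and h_c = 5.83333 × 0.927184 = 5.40857 m.
A = ½ × 3.01 × 1.6 = 2.408 m².
Resultant F = γ·h_c·A = 10.92834 × 5.40857 × 2.408 = 142.329 kN.
I_c = b·h³/36 = 3.01 × 1.6³/36 = 0.342471 m⁴.
Centre of pressure: y_p = y_c + I_c/(y_c·A) = 5.83333 + 0.342471/(5.83333 × 2.408) = 5.83333 + 0.024381 = 5.85771 m along the plane.
The resultant acts 0.533333 + 0.024381 = 0.557714 m (along the plate) below the hinge at the top edge, so the moment about the hinge is M = F × 0.557714 = 142.329 × 0.557714 = 79.3789 kN·m.
A normal force at the bottom, 1.6 m from the hinge, must supply this moment: P = 79.3789/1.6 = 49.6118 kN.

P ≈ 49.61 kN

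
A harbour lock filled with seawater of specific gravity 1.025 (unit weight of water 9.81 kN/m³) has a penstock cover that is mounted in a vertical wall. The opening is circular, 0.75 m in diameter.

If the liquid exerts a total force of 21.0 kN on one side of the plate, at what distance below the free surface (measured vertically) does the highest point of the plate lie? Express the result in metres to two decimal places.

γ = 1.025 × 9.81 = 10.05525 kN/m³.
A = π(0.375)² = 0.441786 m².
From F = γ·h_c·A, the centroid depth is h_c = 21.0/(10.05525 × 0.441786) = 4.72731 m.
The centroid is at the centre, 0.375 m below the top of the plate, so the highest point sits at h_top = 4.72731 − 0.375 = 4.35231 m below the surface.

d_top ≈ 4.35 m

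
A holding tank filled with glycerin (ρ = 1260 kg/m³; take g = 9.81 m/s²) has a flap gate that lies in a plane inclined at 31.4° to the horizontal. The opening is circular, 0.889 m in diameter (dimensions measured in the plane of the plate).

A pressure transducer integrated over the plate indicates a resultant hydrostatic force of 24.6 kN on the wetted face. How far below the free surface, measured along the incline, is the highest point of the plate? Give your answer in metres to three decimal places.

y_top ≈ 5.709 m

γ = ρg = 1260 × 9.81 / 1000 = 12.3606 kN/m³.
A = π(0.4445)² = 0.620717 m².
From F = γ·h_c·A, the centroid depth is h_c = 24.6/(12.3606 × 0.620717) = 3.20628 m.
Let θ = 31.4° be the plate's angle to the horizontal; measure y along the incline from where the plane meets the free surface. Vertical depth h = y·sinθ with sinθ = 0.521010.
Along the incline, y_c = h_c/sinθ = 3.20628/0.521010 = 6.15397 m.
The centroid is at the centre, 0.4445 m below the top of the plate, so the highest point sits at y_top = 6.15397 − 0.4445 = 5.70947 m along the incline.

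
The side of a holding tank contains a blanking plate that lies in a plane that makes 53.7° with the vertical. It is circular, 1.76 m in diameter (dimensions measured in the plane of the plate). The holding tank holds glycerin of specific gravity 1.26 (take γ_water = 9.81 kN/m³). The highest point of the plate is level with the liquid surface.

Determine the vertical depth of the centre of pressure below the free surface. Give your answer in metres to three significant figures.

h_p = 0.651 m

γ = 1.26 × 9.81 = 12.3606 kN/m³.
The plate makes 53.7° with the vertical, i.e. θ = 90° − 53.7° = 36.3° to the horizontal. Measuring y along the incline from the free-surface line, vertical depth h = y·sinθ with sinθ = 0.592013.
The centroid is at the centre, 0.88 m below the top of the plate, so y_c = 0.88 m and h_c = 0.88 × 0.592013 = 0.520971 m.
A = π(0.88)² = 2.43285 m².
Resultant F = γ·h_c·A = 12.3606 × 0.520971 × 2.43285 = 15.6664 kN.
I_c = πr⁴/4 = π × 0.88⁴/4 = 0.471 m⁴.
Centre of pressure: y_p = y_c + I_c/(y_c·A) = 0.88 + 0.471/(0.88 × 2.43285) = 0.88 + 0.22 = 1.1 m along the plane.
Vertically, h_p = y_p·sinθ = 1.1 × 0.592013 = 0.651214 m.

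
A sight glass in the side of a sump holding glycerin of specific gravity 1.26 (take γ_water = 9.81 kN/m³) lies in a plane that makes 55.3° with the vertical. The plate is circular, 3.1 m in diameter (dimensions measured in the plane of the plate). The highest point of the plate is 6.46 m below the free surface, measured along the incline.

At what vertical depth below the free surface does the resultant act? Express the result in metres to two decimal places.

h_p = 4.60 m

γ = 1.26 × 9.81 = 12.3606 kN/m³.
The plate makes 55.3° with the vertical, i.e. θ = 90° − 55.3° = 34.7° to the horizontal. Measuring y along the incline from the free-surface line, vertical depth h = y·sinθ with sinθ = 0.569280.
The centroid is at the centre, 1.55 m below the top of the plate, so y_c = 6.46 + 1.55 = 8.01 m and h_c = 8.01 × 0.569280 = 4.55993 m.
A = π(1.55)² = 7.54768 m².
Resultant F = γ·h_c·A = 12.3606 × 4.55993 × 7.54768 = 425.413 kN.
I_c = πr⁴/4 = π × 1.55⁴/4 = 4.53332 m⁴.
Centre of pressure: y_p = y_c + I_c/(y_c·A) = 8.01 + 4.53332/(8.01 × 7.54768) = 8.01 + 0.0749843 = 8.08498 m along the plane.
Vertically, h_p = y_p·sinθ = 8.08498 × 0.569280 = 4.60262 m.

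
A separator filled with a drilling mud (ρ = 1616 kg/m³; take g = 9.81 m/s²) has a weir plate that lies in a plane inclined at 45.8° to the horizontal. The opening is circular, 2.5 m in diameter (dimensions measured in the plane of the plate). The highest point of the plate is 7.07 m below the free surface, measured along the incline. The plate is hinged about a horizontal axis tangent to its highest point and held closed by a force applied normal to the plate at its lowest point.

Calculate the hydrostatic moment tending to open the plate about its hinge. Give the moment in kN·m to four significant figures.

M ≈ 602.0 kN·m

γ = ρg = 1616 × 9.81 / 1000 = 15.85296 kN/m³.
Let θ = 45.8° be the plate's angle to the horizontal; measure y along the incline from where the plane meets the free surface. Vertical depth h = y·sinθ with sinθ = 0.716911.
The centroid is at the centre, 1.25 m below the top of the plate, so y_c = 7.07 + 1.25 = 8.32 m and h_c = 8.32 × 0.716911 = 5.9647 m.
A = π(1.25)² = 4.90874 m².
Resultant F = γ·h_c·A = 15.85296 × 5.9647 × 4.90874 = 464.161 kN.
I_c = πr⁴/4 = π × 1.25⁴/4 = 1.91748 m⁴.
Centre of pressure: y_p = y_c + I_c/(y_c·A) = 8.32 + 1.91748/(8.32 × 4.90874) = 8.32 + 0.0469502 = 8.36695 m along the plane.
The resultant acts 1.25 + 0.0469502 = 1.29695 m (along the plate) below the hinge at the top edge, so the moment about the hinge is M = F × 1.29695 = 464.161 × 1.29695 = 601.994 kN·m.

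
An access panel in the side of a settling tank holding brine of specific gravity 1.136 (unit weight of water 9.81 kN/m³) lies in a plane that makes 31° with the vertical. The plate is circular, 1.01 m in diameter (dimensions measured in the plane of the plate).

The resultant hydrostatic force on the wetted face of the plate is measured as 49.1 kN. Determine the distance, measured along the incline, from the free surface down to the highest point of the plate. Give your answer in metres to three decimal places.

y_top ≈ 5.911 m

γ = 1.136 × 9.81 = 11.14416 kN/m³.
A = π(0.505)² = 0.801185 m².
From F = γ·h_c·A, the centroid depth is h_c = 49.1/(11.14416 × 0.801185) = 5.49922 m.
The plate makes 31° with the vertical, i.e. θ = 90° − 31° = 59° to the horizontal. Measuring y along the incline from the free-surface line, vertical depth h = y·sinθ with sinθ = 0.857167.
Along the incline, y_c = h_c/sinθ = 5.49922/0.857167 = 6.41558 m.
The centroid is at the centre, 0.505 m below the top of the plate, so the highest point sits at y_top = 6.41558 − 0.505 = 5.91058 m along the incline.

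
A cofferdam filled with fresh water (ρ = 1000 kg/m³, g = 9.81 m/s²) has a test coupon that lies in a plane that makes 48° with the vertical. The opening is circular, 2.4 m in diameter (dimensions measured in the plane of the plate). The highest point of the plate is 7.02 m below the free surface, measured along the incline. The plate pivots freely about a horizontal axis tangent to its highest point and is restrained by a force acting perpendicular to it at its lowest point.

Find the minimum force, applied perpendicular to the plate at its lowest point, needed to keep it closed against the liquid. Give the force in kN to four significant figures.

P ≈ 126.5 kN

γ = ρg = 1000 × 9.81 = 9810 N/m³ = 9.81 kN/m³.
The plate makes 48° with the vertical, i.e. θ = 90° − 48° = 42° to the horizontal. Measuring y along the incline from the free-surface line, vertical depth h = y·sinθ with sinθ = 0.669131.
The centroid is at the centre, 1.2 m below the top of the plate, so y_c = 7.02 + 1.2 = 8.22 m and h_c = 8.22 × 0.669131 = 5.50026 m.
A = π(1.2)² = 4.52389 m².
Resultant F = γ·h_c·A = 9.81 × 5.50026 × 4.52389 = 244.098 kN.
I_c = πr⁴/4 = π × 1.2⁴/4 = 1.6286 m⁴.
Centre of pressure: y_p = y_c + I_c/(y_c·A) = 8.22 + 1.6286/(8.22 × 4.52389) = 8.22 + 0.0437956 = 8.2638 m along the plane.
The resultant acts 1.2 + 0.0437956 = 1.2438 m (along the plate) below the hinge at the top edge, so the moment about the hinge is M = F × 1.2438 = 244.098 × 1.2438 = 303.609 kN·m.
A normal force at the bottom, 2.4 m from the hinge, must supply this moment: P = 303.609/2.4 = 126.504 kN.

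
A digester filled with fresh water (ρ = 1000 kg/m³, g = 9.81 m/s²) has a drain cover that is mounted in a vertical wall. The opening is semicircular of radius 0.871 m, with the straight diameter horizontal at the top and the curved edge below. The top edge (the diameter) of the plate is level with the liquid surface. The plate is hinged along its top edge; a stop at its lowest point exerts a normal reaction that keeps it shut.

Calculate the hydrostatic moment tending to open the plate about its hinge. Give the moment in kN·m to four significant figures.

M ≈ 2.217 kN·m

γ = ρg = 1000 × 9.81 = 9810 N/m³ = 9.81 kN/m³.
The centroid of a semicircle lies 4r/(3π) = 0.369664 m from the diameter, here below the top edge, so the centroid depth is h_c = 0.369664 m.
A = πr²/2 = π × 0.871²/2 = 1.19167 m².
Resultant F = γ·h_c·A = 9.81 × 0.369664 × 1.19167 = 4.32148 kN.
I_c = (π/8 − 8/(9π))·r⁴ = 0.109757 × 0.871⁴ = 0.0631691 m⁴.
Centre of pressure: y_p = y_c + I_c/(y_c·A) = 0.369664 + 0.0631691/(0.369664 × 1.19167) = 0.369664 + 0.143397 = 0.513061 m along the plane.
The resultant acts 0.369664 + 0.143397 = 0.513061 m (along the plate) below the hinge at the top edge, so the moment about the hinge is M = F × 0.513061 = 4.32148 × 0.513061 = 2.21718 kN·m.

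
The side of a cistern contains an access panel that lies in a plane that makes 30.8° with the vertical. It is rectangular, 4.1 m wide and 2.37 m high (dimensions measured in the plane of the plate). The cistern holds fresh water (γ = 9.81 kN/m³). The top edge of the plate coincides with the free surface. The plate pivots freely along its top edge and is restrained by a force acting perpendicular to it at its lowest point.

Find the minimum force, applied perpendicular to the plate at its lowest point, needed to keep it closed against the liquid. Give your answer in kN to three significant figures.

P ≈ 64.7 kN

γ = 9.81 kN/m³.
The plate makes 30.8° with the vertical, i.e. θ = 90° − 30.8° = 59.2° to the horizontal. Measuring y along the incline from the free-surface line, vertical depth h = y·sinθ with sinθ = 0.858960.
The centroid lies 2.37/2 = 1.185 m below the top edge, so y_c = 1.185 m and h_c = 1.185 × 0.858960 = 1.01787 m.
A = 4.1 × 2.37 = 9.717 m².
Resultant F = γ·h_c·A = 9.81 × 1.01787 × 9.717 = 97.0272 kN.
I_c = b·h³/12 = 4.1 × 2.37³/12 = 4.54828 m⁴.
Centre of pressure: y_p = y_c + I_c/(y_c·A) = 1.185 + 4.54828/(1.185 × 9.717) = 1.185 + 0.395 = 1.58 m along the plane.
The resultant acts 1.185 + 0.395 = 1.58 m (along the plate) below the hinge at the top edge, so the moment about the hinge is M = F × 1.58 = 97.0272 × 1.58 = 153.303 kN·m.
A normal force at the bottom, 2.37 m from the hinge, must supply this moment: P = 153.303/2.37 = 64.6848 kN.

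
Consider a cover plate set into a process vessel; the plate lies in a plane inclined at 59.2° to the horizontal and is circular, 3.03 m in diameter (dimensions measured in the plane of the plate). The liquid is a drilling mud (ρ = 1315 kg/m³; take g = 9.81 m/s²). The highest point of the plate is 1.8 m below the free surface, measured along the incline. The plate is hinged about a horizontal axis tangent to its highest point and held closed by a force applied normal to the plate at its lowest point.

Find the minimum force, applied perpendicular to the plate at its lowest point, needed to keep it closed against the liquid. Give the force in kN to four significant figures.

γ = ρg = 1315 × 9.81 / 1000 = 12.90015 kN/m³.
Let θ = 59.2° be the plate's angle to the horizontal; measure y along the incline from where the plane meets the free surface. Vertical depth h = y·sinθ with sinθ = 0.858960.
The centroid is at the centre, 1.515 m below the top of the plate, so y_c = 1.8 + 1.515 = 3.315 m and h_c = 3.315 × 0.858960 = 2.84745 m.
A = π(1.515)² = 7.21066 m².
Resultant F = γ·h_c·A = 12.90015 × 2.84745 × 7.21066 = 264.866 kN.
I_c = πr⁴/4 = π × 1.515⁴/4 = 4.13752 m⁴.
Centre of pressure: y_p = y_c + I_c/(y_c·A) = 3.315 + 4.13752/(3.315 × 7.21066) = 3.315 + 0.173094 = 3.48809 m along the plane.
The resultant acts 1.515 + 0.173094 = 1.68809 m (along the plate) below the hinge at the top edge, so the moment about the hinge is M = F × 1.68809 = 264.866 × 1.68809 = 447.118 kN·m.
A normal force at the bottom, 3.03 m from the hinge, must supply this moment: P = 447.118/3.03 = 147.564 kN.

P ≈ 147.6 kN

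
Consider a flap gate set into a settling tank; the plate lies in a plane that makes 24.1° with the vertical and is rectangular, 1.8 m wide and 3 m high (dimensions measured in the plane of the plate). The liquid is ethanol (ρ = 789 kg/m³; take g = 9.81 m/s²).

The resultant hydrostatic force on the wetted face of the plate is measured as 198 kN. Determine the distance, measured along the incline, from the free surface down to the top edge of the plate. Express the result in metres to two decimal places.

y_top ≈ 3.69 m

γ = ρg = 789 × 9.81 / 1000 = 7.74009 kN/m³.
A = 1.8 × 3 = 5.4 m².
From F = γ·h_c·A, the centroid depth is h_c = 198/(7.74009 × 5.4) = 4.73724 m.
The plate makes 24.1° with the vertical, i.e. θ = 90° − 24.1° = 65.9° to the horizontal. Measuring y along the incline from the free-surface line, vertical depth h = y·sinθ with sinθ = 0.912834.
Along the incline, y_c = h_c/sinθ = 4.73724/0.912834 = 5.1896 m.
The centroid lies 3/2 = 1.5 m below the top edge, so the top edge sits at y_top = 5.1896 − 1.5 = 3.6896 m along the incline.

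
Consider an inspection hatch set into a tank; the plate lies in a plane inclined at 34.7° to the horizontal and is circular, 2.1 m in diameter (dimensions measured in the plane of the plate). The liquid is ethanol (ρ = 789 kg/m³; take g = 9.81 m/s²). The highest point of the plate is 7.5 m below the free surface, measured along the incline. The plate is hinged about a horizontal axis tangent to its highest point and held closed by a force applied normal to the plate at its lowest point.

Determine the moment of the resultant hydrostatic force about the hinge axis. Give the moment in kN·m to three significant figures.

γ = ρg = 789 × 9.81 / 1000 = 7.74009 kN/m³.
Let θ = 34.7° be the plate's angle to the horizontal; measure y along the incline from where the plane meets the free surface. Vertical depth h = y·sinθ with sinθ = 0.569280.
The centroid is at the centre, 1.05 m below the top of the plate, so y_c = 7.5 + 1.05 = 8.55 m and h_c = 8.55 × 0.569280 = 4.86734 m.
A = π(1.05)² = 3.46361 m².
Resultant F = γ·h_c·A = 7.74009 × 4.86734 × 3.46361 = 130.487 kN.
I_c = πr⁴/4 = π × 1.05⁴/4 = 0.954656 m⁴.
Centre of pressure: y_p = y_c + I_c/(y_c·A) = 8.55 + 0.954656/(8.55 × 3.46361) = 8.55 + 0.0322368 = 8.58224 m along the plane.
The resultant acts 1.05 + 0.0322368 = 1.08224 m (along the plate) below the hinge at the top edge, so the moment about the hinge is M = F × 1.08224 = 130.487 × 1.08224 = 141.218 kN·m.

M ≈ 141 kN·m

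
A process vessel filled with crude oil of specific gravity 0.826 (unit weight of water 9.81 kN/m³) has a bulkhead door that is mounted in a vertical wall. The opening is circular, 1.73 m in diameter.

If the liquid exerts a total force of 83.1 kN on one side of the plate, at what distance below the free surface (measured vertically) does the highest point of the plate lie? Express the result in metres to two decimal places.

γ = 0.826 × 9.81 = 8.10306 kN/m³.
A = π(0.865)² = 2.35062 m².
From F = γ·h_c·A, the centroid depth is h_c = 83.1/(8.10306 × 2.35062) = 4.36284 m.
The centroid is at the centre, 0.865 m below the top of the plate, so the highest point sits at h_top = 4.36284 − 0.865 = 3.49784 m below the surface.

d_top ≈ 3.50 m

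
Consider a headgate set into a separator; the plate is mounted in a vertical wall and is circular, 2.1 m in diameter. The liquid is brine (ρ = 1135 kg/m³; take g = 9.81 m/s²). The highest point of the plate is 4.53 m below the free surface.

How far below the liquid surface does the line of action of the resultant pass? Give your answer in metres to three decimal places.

h_p = 5.629 m

γ = ρg = 1135 × 9.81 / 1000 = 11.13435 kN/m³.
The centroid is at the centre, 1.05 m below the top of the plate, so the centroid depth is h_c = 4.53 + 1.05 = 5.58 m.
A = π(1.05)² = 3.46361 m².
Resultant F = γ·h_c·A = 11.13435 × 5.58 × 3.46361 = 215.193 kN.
I_c = πr⁴/4 = π × 1.05⁴/4 = 0.954656 m⁴.
Centre of pressure: y_p = y_c + I_c/(y_c·A) = 5.58 + 0.954656/(5.58 × 3.46361) = 5.58 + 0.0493951 = 5.6294 m along the plane.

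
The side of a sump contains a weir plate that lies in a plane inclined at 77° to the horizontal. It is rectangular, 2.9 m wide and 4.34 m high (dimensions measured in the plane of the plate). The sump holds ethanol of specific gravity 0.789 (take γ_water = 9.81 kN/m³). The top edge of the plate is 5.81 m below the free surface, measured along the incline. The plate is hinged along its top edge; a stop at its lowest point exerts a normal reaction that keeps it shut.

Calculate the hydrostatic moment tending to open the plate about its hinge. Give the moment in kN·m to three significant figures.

M ≈ 1790 kN·m

γ = 0.789 × 9.81 = 7.74009 kN/m³.
Let θ = 77° be the plate's angle to the horizontal; measure y along the incline from where the plane meets the free surface. Vertical depth h = y·sinθ with sinθ = 0.974370.
The centroid lies 4.34/2 = 2.17 m below the top edge, so y_c = 5.81 + 2.17 = 7.98 m and h_c = 7.98 × 0.974370 = 7.77547 m.
A = 2.9 × 4.34 = 12.586 m².
Resultant F = γ·h_c·A = 7.74009 × 7.77547 × 12.586 = 757.461 kN.
I_c = b·h³/12 = 2.9 × 4.34³/12 = 19.7554 m⁴.
Centre of pressure: y_p = y_c + I_c/(y_c·A) = 7.98 + 19.7554/(7.98 × 12.586) = 7.98 + 0.196696 = 8.1767 m along the plane.
The resultant acts 2.17 + 0.196696 = 2.3667 m (along the plate) below the hinge at the top edge, so the moment about the hinge is M = F × 2.3667 = 757.461 × 2.3667 = 1792.68 kN·m.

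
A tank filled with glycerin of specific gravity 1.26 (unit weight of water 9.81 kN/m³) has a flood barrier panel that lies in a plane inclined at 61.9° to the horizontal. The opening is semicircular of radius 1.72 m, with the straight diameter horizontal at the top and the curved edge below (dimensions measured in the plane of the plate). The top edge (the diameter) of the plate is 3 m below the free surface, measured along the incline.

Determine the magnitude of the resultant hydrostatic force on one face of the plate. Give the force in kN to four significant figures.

γ = 1.26 × 9.81 = 12.3606 kN/m³.
Let θ = 61.9° be the plate's angle to the horizontal; measure y along the incline from where the plane meets the free surface. Vertical depth h = y·sinθ with sinθ = 0.882127.
The centroid of a semicircle lies 4r/(3π) = 0.729991 m from the diameter, here below the top edge, so y_c = 3 + 0.729991 = 3.72999 m and h_c = 3.72999 × 0.882127 = 3.29032 m.
A = πr²/2 = π × 1.72²/2 = 4.64704 m².
Resultant F = γ·h_c·A = 12.3606 × 3.29032 × 4.64704 = 188.997 kN.

F ≈ 189.0 kN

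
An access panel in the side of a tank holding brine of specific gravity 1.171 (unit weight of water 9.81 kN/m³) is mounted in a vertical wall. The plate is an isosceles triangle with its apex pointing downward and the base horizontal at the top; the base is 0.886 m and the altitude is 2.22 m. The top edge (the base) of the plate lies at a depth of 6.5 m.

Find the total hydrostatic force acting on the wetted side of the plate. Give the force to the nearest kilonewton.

F ≈ 82 kN

γ = 1.171 × 9.81 = 11.48751 kN/m³.
With the apex down, the centroid sits h/3 = 2.22/3 = 0.74 m below the base (the top edge), so the centroid depth is h_c = 6.5 + 0.74 = 7.24 m.
A = ½ × 0.886 × 2.22 = 0.98346 m².
Resultant F = γ·h_c·A = 11.48751 × 7.24 × 0.98346 = 81.7939 kN.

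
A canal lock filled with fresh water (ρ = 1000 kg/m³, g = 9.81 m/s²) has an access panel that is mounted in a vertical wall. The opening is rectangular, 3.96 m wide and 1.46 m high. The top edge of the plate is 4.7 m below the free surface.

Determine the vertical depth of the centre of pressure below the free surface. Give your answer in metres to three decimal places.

h_p = 5.463 m

γ = ρg = 1000 × 9.81 = 9810 N/m³ = 9.81 kN/m³.
The centroid lies 1.46/2 = 0.73 m below the top edge, so the centroid depth is h_c = 4.7 + 0.73 = 5.43 m.
A = 3.96 × 1.46 = 5.7816 m².
Resultant F = γ·h_c·A = 9.81 × 5.43 × 5.7816 = 307.976 kN.
I_c = b·h³/12 = 3.96 × 1.46³/12 = 1.027 m⁴.
Centre of pressure: y_p = y_c + I_c/(y_c·A) = 5.43 + 1.027/(5.43 × 5.7816) = 5.43 + 0.0327132 = 5.46271 m along the plane.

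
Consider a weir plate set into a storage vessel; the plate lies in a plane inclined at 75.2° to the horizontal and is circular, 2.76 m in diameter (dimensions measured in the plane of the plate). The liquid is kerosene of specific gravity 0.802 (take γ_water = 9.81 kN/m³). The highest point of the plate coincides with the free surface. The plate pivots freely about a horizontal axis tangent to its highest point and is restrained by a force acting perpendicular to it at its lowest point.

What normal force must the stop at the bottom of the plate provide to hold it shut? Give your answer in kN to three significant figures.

γ = 0.802 × 9.81 = 7.86762 kN/m³.
Let θ = 75.2° be the plate's angle to the horizontal; measure y along the incline from where the plane meets the free surface. Vertical depth h = y·sinθ with sinθ = 0.966823.
The centroid is at the centre, 1.38 m below the top of the plate, so y_c = 1.38 m and h_c = 1.38 × 0.966823 = 1.33422 m.
A = π(1.38)² = 5.98285 m².
Resultant F = γ·h_c·A = 7.86762 × 1.33422 × 5.98285 = 62.8028 kN.
I_c = πr⁴/4 = π × 1.38⁴/4 = 2.84843 m⁴.
Centre of pressure: y_p = y_c + I_c/(y_c·A) = 1.38 + 2.84843/(1.38 × 5.98285) = 1.38 + 0.344999 = 1.725 m along the plane.
The resultant acts 1.38 + 0.344999 = 1.725 m (along the plate) below the hinge at the top edge, so the moment about the hinge is M = F × 1.725 = 62.8028 × 1.725 = 108.335 kN·m.
A normal force at the bottom, 2.76 m from the hinge, must supply this moment: P = 108.335/2.76 = 39.2518 kN.

P ≈ 39.3 kN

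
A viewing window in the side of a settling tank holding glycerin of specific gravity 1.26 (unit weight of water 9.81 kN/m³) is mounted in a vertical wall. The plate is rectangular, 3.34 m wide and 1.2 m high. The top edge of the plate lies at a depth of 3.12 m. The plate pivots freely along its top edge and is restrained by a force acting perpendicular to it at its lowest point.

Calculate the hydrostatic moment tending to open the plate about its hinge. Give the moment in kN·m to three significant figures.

M ≈ 117 kN·m

γ = 1.26 × 9.81 = 12.3606 kN/m³.
The centroid lies 1.2/2 = 0.6 m below the top edge, so the centroid depth is h_c = 3.12 + 0.6 = 3.72 m.
A = 3.34 × 1.2 = 4.008 m².
Resultant F = γ·h_c·A = 12.3606 × 3.72 × 4.008 = 184.294 kN.
I_c = b·h³/12 = 3.34 × 1.2³/12 = 0.48096 m⁴.
Centre of pressure: y_p = y_c + I_c/(y_c·A) = 3.72 + 0.48096/(3.72 × 4.008) = 3.72 + 0.0322581 = 3.75226 m along the plane.
The resultant acts 0.6 + 0.0322581 = 0.632258 m (along the plate) below the hinge at the top edge, so the moment about the hinge is M = F × 0.632258 = 184.294 × 0.632258 = 116.521 kN·m.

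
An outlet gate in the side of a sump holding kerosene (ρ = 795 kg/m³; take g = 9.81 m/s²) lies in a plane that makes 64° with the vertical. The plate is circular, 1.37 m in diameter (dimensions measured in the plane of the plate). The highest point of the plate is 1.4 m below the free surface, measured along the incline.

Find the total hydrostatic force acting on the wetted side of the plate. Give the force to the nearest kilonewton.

F ≈ 11 kN

γ = ρg = 795 × 9.81 / 1000 = 7.79895 kN/m³.
The plate makes 64° with the vertical, i.e. θ = 90° − 64° = 26° to the horizontal. Measuring y along the incline from the free-surface line, vertical depth h = y·sinθ with sinθ = 0.438371.
The centroid is at the centre, 0.685 m below the top of the plate, so y_c = 1.4 + 0.685 = 2.085 m and h_c = 2.085 × 0.438371 = 0.914004 m.
A = π(0.685)² = 1.47411 m².
Resultant F = γ·h_c·A = 7.79895 × 0.914004 × 1.47411 = 10.5079 kN.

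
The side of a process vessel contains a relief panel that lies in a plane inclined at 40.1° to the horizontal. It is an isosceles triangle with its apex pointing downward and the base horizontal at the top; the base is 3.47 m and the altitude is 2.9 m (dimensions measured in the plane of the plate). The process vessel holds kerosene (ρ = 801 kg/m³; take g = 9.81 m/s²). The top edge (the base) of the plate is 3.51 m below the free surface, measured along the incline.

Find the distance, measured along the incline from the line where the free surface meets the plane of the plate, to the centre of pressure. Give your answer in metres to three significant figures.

y_p = 4.58 m

γ = ρg = 801 × 9.81 / 1000 = 7.85781 kN/m³.
Let θ = 40.1° be the plate's angle to the horizontal; measure y along the incline from where the plane meets the free surface. Vertical depth h = y·sinθ with sinθ = 0.644124.
With the apex down, the centroid sits h/3 = 2.9/3 = 0.966667 m below the base (the top edge), so y_c = 3.51 + 0.966667 = 4.47667 m and h_c = 4.47667 × 0.644124 = 2.88353 m.
A = ½ × 3.47 × 2.9 = 5.0315 m².
Resultant F = γ·h_c·A = 7.85781 × 2.88353 × 5.0315 = 114.005 kN.
I_c = b·h³/36 = 3.47 × 2.9³/36 = 2.35083 m⁴.
Centre of pressure: y_p = y_c + I_c/(y_c·A) = 4.47667 + 2.35083/(4.47667 × 5.0315) = 4.47667 + 0.104368 = 4.58104 m along the plane.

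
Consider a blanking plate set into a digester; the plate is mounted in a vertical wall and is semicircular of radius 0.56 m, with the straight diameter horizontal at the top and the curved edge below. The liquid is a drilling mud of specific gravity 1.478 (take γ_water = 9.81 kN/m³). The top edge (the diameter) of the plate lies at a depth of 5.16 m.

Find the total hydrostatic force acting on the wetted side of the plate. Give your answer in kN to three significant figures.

F ≈ 38.6 kN

γ = 1.478 × 9.81 = 14.49918 kN/m³.
The centroid of a semicircle lies 4r/(3π) = 0.237671 m from the diameter, here below the top edge, so the centroid depth is h_c = 5.16 + 0.237671 = 5.39767 m.
A = πr²/2 = π × 0.56²/2 = 0.492602 m².
Resultant F = γ·h_c·A = 14.49918 × 5.39767 × 0.492602 = 38.5519 kN.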